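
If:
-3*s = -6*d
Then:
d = s/2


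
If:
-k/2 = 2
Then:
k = -4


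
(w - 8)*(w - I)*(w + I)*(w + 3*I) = w^4 - 8*w^3 + 3*I*w^3 + w^2 - 24*I*w^2 - 8*w + 3*I*w - 24*I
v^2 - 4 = (v - 2)*(v + 2)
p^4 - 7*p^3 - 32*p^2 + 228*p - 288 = (p - 8)*(p - 3)*(p - 2)*(p + 6)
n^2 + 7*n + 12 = (n + 3)*(n + 4)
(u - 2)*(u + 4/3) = u^2 - 2*u/3 - 8/3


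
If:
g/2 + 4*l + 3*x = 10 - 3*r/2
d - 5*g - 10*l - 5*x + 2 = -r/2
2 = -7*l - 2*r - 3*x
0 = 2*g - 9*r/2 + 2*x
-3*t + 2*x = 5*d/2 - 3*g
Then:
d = 4522/83 - 703*x/83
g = 1404/83 - 182*x/83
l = -23*x/83 - 202/83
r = 624/83 - 44*x/83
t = 2755*x/498 - 7093/249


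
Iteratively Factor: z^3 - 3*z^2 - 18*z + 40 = (z + 4)*(z^2 - 7*z + 10) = (z - 2)*(z + 4)*(z - 5)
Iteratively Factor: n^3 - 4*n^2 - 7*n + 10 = (n - 5)*(n^2 + n - 2) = (n - 5)*(n + 2)*(n - 1)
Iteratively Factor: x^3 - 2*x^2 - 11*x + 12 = (x - 1)*(x^2 - x - 12) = (x - 4)*(x - 1)*(x + 3)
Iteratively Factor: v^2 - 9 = (v + 3)*(v - 3)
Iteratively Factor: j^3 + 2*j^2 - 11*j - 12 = (j + 4)*(j^2 - 2*j - 3) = (j + 1)*(j + 4)*(j - 3)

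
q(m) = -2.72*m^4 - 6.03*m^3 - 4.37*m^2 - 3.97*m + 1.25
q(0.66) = -5.52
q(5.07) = -2714.28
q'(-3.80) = 365.03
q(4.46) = -1714.58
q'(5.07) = -1931.21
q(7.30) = -10330.70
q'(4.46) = -1368.03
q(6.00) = -5007.49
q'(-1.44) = 3.59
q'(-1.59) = 7.93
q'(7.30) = -5264.29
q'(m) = -10.88*m^3 - 18.09*m^2 - 8.74*m - 3.97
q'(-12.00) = 16296.59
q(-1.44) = 4.22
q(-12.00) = -46562.47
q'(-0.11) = -3.21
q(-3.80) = -283.05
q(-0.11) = 1.64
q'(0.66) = -20.75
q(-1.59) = 3.37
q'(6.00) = -3057.73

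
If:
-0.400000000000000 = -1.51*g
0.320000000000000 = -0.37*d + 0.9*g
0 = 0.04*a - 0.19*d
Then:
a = -1.05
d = -0.22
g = 0.26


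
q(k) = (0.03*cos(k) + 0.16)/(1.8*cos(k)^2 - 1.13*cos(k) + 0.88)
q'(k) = (3.6*sin(k)*cos(k) - 1.13*sin(k))*(0.03*cos(k) + 0.16)/(1.8*cos(k)^2 - 1.13*cos(k) + 0.88)^2 - 0.03*sin(k)/(1.8*cos(k)^2 - 1.13*cos(k) + 0.88)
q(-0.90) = 0.20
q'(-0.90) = -0.18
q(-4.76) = 0.19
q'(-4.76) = -0.26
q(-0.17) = 0.13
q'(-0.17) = -0.03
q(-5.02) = 0.24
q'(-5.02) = -0.05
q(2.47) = 0.05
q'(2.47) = -0.05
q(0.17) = 0.13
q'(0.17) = 0.03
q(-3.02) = 0.03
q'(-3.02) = 0.01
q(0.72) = 0.17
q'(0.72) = 0.15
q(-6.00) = 0.13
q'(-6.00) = 0.05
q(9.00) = 0.04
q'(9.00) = -0.02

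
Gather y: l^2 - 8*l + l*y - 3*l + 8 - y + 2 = l^2 - 11*l + y*(l - 1) + 10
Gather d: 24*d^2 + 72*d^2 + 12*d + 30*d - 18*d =96*d^2 + 24*d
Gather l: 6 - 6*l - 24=-6*l - 18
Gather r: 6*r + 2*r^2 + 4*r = 2*r^2 + 10*r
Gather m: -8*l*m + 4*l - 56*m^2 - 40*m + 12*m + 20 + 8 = 4*l - 56*m^2 + m*(-8*l - 28) + 28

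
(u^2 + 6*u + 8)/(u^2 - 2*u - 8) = (u + 4)/(u - 4)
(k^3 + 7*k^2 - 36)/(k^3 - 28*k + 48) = (k + 3)/(k - 4)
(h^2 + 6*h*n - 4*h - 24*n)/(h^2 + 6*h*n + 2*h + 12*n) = (h - 4)/(h + 2)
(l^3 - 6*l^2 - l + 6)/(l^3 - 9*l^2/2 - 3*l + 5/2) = 2*(l^2 - 7*l + 6)/(2*l^2 - 11*l + 5)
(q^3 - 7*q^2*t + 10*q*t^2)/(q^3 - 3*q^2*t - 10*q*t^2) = (q - 2*t)/(q + 2*t)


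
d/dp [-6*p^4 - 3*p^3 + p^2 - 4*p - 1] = -24*p^3 - 9*p^2 + 2*p - 4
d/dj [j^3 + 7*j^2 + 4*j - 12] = 3*j^2 + 14*j + 4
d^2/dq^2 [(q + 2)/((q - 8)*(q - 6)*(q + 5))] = 2*(3*q^5 - 15*q^4 - 41*q^3 - 1086*q^2 + 6228*q + 10568)/(q^9 - 27*q^8 + 177*q^7 + 1179*q^6 - 16854*q^5 + 13572*q^4 + 447272*q^3 - 1206720*q^2 - 3801600*q + 13824000)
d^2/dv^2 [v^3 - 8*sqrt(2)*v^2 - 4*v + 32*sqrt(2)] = 6*v - 16*sqrt(2)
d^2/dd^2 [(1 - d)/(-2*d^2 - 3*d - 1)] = 2*((d - 1)*(4*d + 3)^2 - (6*d + 1)*(2*d^2 + 3*d + 1))/(2*d^2 + 3*d + 1)^3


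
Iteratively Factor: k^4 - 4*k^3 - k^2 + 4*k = (k + 1)*(k^3 - 5*k^2 + 4*k) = (k - 4)*(k + 1)*(k^2 - k) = (k - 4)*(k - 1)*(k + 1)*(k)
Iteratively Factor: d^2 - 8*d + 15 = (d - 3)*(d - 5)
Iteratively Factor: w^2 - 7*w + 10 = (w - 2)*(w - 5)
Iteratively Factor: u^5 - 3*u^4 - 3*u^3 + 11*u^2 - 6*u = (u - 3)*(u^4 - 3*u^2 + 2*u) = (u - 3)*(u + 2)*(u^3 - 2*u^2 + u) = u*(u - 3)*(u + 2)*(u^2 - 2*u + 1) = u*(u - 3)*(u - 1)*(u + 2)*(u - 1)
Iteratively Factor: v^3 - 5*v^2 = (v)*(v^2 - 5*v) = v^2*(v - 5)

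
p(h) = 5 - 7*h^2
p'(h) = -14*h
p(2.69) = -45.65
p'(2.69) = -37.66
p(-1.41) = -8.92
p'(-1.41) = 19.74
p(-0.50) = 3.25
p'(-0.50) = 7.00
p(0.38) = 3.99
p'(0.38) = -5.32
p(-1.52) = -11.17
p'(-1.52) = 21.28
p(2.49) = -38.40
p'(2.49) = -34.86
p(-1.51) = -10.96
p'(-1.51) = 21.14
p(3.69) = -90.31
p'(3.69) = -51.66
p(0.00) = 5.00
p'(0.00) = 0.00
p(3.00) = -58.00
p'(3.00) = -42.00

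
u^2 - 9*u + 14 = (u - 7)*(u - 2)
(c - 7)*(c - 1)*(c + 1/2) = c^3 - 15*c^2/2 + 3*c + 7/2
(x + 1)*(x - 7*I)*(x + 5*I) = x^3 + x^2 - 2*I*x^2 + 35*x - 2*I*x + 35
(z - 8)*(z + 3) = z^2 - 5*z - 24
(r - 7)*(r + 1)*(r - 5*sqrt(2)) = r^3 - 5*sqrt(2)*r^2 - 6*r^2 - 7*r + 30*sqrt(2)*r + 35*sqrt(2)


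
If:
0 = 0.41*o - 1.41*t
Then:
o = 3.4390243902439*t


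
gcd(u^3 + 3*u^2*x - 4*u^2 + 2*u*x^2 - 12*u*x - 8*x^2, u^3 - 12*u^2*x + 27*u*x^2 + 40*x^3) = u + x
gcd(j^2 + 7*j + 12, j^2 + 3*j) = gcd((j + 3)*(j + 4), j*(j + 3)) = j + 3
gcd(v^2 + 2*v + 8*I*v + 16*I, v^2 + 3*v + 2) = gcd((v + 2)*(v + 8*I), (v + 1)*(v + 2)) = v + 2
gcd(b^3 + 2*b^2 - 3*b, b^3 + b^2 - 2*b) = b^2 - b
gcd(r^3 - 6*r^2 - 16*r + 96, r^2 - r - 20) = r + 4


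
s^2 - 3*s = s*(s - 3)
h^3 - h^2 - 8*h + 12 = (h - 2)^2*(h + 3)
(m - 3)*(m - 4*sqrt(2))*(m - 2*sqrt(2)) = m^3 - 6*sqrt(2)*m^2 - 3*m^2 + 16*m + 18*sqrt(2)*m - 48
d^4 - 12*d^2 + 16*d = d*(d - 2)^2*(d + 4)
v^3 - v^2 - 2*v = v*(v - 2)*(v + 1)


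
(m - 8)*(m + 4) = m^2 - 4*m - 32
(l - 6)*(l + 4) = l^2 - 2*l - 24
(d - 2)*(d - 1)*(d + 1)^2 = d^4 - d^3 - 3*d^2 + d + 2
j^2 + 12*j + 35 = (j + 5)*(j + 7)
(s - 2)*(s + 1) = s^2 - s - 2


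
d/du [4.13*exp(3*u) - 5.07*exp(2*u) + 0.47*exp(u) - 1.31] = (12.39*exp(2*u) - 10.14*exp(u) + 0.47)*exp(u)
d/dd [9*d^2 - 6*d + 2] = 18*d - 6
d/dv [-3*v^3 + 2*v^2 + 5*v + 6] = -9*v^2 + 4*v + 5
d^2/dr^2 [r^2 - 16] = 2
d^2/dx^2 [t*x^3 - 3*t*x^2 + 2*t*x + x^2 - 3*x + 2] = 6*t*x - 6*t + 2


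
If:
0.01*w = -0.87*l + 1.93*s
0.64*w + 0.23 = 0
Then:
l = 2.2183908045977*s + 0.00413074712643678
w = -0.36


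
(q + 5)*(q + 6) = q^2 + 11*q + 30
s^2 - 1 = (s - 1)*(s + 1)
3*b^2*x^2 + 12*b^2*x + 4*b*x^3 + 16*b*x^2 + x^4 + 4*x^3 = x*(b + x)*(3*b + x)*(x + 4)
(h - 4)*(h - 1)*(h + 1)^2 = h^4 - 3*h^3 - 5*h^2 + 3*h + 4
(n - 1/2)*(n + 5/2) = n^2 + 2*n - 5/4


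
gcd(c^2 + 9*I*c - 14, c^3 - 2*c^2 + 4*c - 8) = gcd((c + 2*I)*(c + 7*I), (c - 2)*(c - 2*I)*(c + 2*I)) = c + 2*I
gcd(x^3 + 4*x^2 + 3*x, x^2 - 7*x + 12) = 1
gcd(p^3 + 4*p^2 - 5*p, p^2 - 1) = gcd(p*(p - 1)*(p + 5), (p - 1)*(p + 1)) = p - 1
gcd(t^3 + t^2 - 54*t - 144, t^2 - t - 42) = t + 6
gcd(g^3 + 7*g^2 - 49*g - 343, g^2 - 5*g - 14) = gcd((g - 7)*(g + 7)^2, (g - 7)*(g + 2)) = g - 7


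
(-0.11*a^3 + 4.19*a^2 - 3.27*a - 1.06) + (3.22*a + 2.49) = -0.11*a^3 + 4.19*a^2 - 0.0499999999999998*a + 1.43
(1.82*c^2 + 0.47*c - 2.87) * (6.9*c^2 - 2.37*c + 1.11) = 12.558*c^4 - 1.0704*c^3 - 18.8967*c^2 + 7.3236*c - 3.1857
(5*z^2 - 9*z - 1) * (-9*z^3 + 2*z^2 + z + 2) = -45*z^5 + 91*z^4 - 4*z^3 - z^2 - 19*z - 2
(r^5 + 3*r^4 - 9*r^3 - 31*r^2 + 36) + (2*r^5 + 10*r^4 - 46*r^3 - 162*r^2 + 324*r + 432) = 3*r^5 + 13*r^4 - 55*r^3 - 193*r^2 + 324*r + 468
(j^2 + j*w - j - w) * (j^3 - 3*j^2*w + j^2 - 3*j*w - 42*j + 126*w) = j^5 - 2*j^4*w - 3*j^3*w^2 - 43*j^3 + 86*j^2*w + 42*j^2 + 129*j*w^2 - 84*j*w - 126*w^2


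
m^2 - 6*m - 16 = (m - 8)*(m + 2)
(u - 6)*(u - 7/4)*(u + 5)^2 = u^4 + 9*u^3/4 - 42*u^2 - 355*u/4 + 525/2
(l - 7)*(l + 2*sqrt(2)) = l^2 - 7*l + 2*sqrt(2)*l - 14*sqrt(2)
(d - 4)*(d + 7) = d^2 + 3*d - 28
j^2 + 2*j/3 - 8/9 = (j - 2/3)*(j + 4/3)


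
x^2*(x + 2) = x^3 + 2*x^2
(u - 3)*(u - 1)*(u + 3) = u^3 - u^2 - 9*u + 9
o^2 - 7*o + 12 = (o - 4)*(o - 3)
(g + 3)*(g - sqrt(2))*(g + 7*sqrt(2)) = g^3 + 3*g^2 + 6*sqrt(2)*g^2 - 14*g + 18*sqrt(2)*g - 42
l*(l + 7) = l^2 + 7*l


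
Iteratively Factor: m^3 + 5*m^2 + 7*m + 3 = (m + 1)*(m^2 + 4*m + 3) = (m + 1)*(m + 3)*(m + 1)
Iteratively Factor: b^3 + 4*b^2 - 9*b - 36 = (b - 3)*(b^2 + 7*b + 12) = (b - 3)*(b + 3)*(b + 4)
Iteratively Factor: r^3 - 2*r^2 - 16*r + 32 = (r - 4)*(r^2 + 2*r - 8) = (r - 4)*(r - 2)*(r + 4)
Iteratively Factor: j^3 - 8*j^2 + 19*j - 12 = (j - 4)*(j^2 - 4*j + 3) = (j - 4)*(j - 1)*(j - 3)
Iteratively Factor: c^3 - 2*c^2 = (c)*(c^2 - 2*c) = c*(c - 2)*(c)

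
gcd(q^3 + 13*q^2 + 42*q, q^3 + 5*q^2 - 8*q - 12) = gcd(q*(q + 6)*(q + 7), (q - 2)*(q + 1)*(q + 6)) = q + 6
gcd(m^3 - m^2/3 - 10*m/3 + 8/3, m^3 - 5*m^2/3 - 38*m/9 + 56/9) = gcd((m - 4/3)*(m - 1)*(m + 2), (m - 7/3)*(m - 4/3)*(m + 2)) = m^2 + 2*m/3 - 8/3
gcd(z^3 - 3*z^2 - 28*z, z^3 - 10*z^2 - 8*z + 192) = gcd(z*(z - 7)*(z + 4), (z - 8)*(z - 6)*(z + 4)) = z + 4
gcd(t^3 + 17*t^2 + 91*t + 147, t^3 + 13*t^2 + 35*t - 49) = t^2 + 14*t + 49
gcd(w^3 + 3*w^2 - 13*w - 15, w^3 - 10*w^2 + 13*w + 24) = w^2 - 2*w - 3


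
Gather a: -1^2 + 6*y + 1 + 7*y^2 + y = 7*y^2 + 7*y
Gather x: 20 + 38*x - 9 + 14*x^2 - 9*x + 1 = 14*x^2 + 29*x + 12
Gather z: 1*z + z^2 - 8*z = z^2 - 7*z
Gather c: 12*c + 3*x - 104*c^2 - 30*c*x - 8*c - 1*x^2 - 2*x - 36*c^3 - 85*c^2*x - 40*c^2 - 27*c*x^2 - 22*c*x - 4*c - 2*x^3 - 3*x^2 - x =-36*c^3 + c^2*(-85*x - 144) + c*(-27*x^2 - 52*x) - 2*x^3 - 4*x^2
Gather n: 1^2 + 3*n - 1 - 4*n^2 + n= -4*n^2 + 4*n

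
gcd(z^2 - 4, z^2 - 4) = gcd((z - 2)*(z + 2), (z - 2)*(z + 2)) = z^2 - 4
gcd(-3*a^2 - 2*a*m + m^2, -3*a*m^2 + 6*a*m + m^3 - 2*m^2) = 3*a - m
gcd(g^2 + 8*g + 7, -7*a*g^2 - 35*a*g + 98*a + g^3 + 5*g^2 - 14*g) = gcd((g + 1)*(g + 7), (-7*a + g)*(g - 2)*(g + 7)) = g + 7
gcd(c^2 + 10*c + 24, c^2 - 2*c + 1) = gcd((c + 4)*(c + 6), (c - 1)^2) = 1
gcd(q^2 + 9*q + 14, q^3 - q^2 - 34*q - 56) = q + 2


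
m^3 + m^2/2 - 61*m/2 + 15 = (m - 5)*(m - 1/2)*(m + 6)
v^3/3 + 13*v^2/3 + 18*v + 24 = (v/3 + 1)*(v + 4)*(v + 6)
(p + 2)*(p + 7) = p^2 + 9*p + 14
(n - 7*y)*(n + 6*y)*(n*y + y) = n^3*y - n^2*y^2 + n^2*y - 42*n*y^3 - n*y^2 - 42*y^3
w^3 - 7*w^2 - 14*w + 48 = (w - 8)*(w - 2)*(w + 3)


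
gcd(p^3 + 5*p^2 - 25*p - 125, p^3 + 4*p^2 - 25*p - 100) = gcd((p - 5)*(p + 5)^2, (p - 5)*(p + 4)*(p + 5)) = p^2 - 25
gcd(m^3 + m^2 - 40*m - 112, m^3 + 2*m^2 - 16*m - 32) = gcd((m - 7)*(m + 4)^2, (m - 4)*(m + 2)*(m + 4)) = m + 4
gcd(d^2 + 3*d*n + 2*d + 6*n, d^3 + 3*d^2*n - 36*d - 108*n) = d + 3*n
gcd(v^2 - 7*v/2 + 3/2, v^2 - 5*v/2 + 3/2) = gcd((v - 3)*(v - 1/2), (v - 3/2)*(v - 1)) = 1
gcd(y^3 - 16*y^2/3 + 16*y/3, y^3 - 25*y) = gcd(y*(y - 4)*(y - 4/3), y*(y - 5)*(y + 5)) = y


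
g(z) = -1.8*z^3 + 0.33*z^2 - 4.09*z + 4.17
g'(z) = -5.4*z^2 + 0.66*z - 4.09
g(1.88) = -14.31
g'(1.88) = -21.93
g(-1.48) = 16.78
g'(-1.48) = -16.89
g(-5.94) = 417.36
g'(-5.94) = -198.54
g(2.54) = -33.59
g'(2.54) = -37.25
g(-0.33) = 5.62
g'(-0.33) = -4.90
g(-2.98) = 66.92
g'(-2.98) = -54.01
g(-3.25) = 82.74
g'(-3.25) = -63.27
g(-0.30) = 5.48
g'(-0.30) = -4.77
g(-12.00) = 3211.17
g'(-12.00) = -789.61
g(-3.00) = 68.01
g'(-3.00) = -54.67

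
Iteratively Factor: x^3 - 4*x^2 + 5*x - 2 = (x - 1)*(x^2 - 3*x + 2) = (x - 2)*(x - 1)*(x - 1)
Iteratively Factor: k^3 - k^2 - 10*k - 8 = (k - 4)*(k^2 + 3*k + 2) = (k - 4)*(k + 2)*(k + 1)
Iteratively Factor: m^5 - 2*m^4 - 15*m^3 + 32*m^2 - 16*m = (m - 1)*(m^4 - m^3 - 16*m^2 + 16*m) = m*(m - 1)*(m^3 - m^2 - 16*m + 16) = m*(m - 4)*(m - 1)*(m^2 + 3*m - 4) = m*(m - 4)*(m - 1)^2*(m + 4)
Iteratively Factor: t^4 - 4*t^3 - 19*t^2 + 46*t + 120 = (t - 5)*(t^3 + t^2 - 14*t - 24) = (t - 5)*(t + 2)*(t^2 - t - 12) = (t - 5)*(t - 4)*(t + 2)*(t + 3)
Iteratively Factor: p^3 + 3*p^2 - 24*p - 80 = (p + 4)*(p^2 - p - 20) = (p - 5)*(p + 4)*(p + 4)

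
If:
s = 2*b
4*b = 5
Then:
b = 5/4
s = 5/2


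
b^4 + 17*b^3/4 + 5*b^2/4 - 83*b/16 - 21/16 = (b - 1)*(b + 1/4)*(b + 3/2)*(b + 7/2)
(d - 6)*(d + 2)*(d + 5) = d^3 + d^2 - 32*d - 60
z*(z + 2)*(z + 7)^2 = z^4 + 16*z^3 + 77*z^2 + 98*z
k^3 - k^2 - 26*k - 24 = (k - 6)*(k + 1)*(k + 4)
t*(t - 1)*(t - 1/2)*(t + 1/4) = t^4 - 5*t^3/4 + t^2/8 + t/8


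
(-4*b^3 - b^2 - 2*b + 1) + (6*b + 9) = -4*b^3 - b^2 + 4*b + 10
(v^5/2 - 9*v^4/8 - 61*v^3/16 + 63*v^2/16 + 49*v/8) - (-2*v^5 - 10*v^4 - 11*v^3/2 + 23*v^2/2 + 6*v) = 5*v^5/2 + 71*v^4/8 + 27*v^3/16 - 121*v^2/16 + v/8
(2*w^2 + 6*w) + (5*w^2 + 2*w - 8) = 7*w^2 + 8*w - 8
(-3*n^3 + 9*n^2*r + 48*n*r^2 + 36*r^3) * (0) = 0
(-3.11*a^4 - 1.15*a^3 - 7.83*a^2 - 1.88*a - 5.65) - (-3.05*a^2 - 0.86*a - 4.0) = -3.11*a^4 - 1.15*a^3 - 4.78*a^2 - 1.02*a - 1.65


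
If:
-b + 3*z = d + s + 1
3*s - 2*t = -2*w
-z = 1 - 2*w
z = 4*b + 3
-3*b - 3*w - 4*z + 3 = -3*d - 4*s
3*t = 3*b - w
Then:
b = -65/62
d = -181/62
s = -19/31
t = -63/62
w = -3/31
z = -37/31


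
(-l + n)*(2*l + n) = -2*l^2 + l*n + n^2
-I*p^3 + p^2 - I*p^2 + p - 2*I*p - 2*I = (p - I)*(p + 2*I)*(-I*p - I)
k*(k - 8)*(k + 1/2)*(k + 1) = k^4 - 13*k^3/2 - 23*k^2/2 - 4*k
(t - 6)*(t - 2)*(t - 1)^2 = t^4 - 10*t^3 + 29*t^2 - 32*t + 12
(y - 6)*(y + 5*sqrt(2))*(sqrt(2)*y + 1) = sqrt(2)*y^3 - 6*sqrt(2)*y^2 + 11*y^2 - 66*y + 5*sqrt(2)*y - 30*sqrt(2)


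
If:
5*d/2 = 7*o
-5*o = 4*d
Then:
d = 0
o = 0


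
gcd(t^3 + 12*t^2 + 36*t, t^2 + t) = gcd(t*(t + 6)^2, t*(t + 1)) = t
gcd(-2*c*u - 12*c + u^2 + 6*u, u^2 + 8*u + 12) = u + 6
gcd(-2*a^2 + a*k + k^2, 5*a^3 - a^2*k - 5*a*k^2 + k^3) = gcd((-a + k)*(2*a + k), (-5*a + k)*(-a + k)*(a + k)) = a - k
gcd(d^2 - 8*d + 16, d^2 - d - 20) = 1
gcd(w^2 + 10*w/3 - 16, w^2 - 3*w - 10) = 1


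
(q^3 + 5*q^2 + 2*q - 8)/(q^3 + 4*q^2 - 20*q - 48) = (q^2 + 3*q - 4)/(q^2 + 2*q - 24)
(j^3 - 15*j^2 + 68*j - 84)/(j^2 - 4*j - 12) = (j^2 - 9*j + 14)/(j + 2)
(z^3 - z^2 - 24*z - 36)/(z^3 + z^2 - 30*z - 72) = (z + 2)/(z + 4)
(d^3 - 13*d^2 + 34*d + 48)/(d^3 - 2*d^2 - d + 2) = (d^2 - 14*d + 48)/(d^2 - 3*d + 2)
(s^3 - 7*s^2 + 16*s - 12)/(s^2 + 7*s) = (s^3 - 7*s^2 + 16*s - 12)/(s*(s + 7))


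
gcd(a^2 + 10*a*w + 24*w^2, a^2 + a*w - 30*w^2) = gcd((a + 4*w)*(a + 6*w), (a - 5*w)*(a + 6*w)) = a + 6*w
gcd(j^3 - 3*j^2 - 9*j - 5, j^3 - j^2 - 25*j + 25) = j - 5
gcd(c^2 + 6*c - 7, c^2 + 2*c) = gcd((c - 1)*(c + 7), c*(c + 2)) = 1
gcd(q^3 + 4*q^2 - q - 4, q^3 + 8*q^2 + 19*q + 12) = q^2 + 5*q + 4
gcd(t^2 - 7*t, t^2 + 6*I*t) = t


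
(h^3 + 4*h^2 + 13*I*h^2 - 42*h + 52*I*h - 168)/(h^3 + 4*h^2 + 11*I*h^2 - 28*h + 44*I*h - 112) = (h + 6*I)/(h + 4*I)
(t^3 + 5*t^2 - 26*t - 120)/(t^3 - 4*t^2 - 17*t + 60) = (t + 6)/(t - 3)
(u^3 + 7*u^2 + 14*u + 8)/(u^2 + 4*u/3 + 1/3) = 3*(u^2 + 6*u + 8)/(3*u + 1)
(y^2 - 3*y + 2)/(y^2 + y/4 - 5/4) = 4*(y - 2)/(4*y + 5)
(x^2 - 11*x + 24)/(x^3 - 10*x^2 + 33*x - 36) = (x - 8)/(x^2 - 7*x + 12)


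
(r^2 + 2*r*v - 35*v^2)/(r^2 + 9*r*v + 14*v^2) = (r - 5*v)/(r + 2*v)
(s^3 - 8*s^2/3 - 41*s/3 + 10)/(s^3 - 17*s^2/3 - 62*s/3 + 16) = (s - 5)/(s - 8)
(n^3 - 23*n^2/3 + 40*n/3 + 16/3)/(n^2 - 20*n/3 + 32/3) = (3*n^2 - 11*n - 4)/(3*n - 8)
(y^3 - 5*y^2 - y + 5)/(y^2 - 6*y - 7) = (y^2 - 6*y + 5)/(y - 7)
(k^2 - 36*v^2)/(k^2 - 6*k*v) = (k + 6*v)/k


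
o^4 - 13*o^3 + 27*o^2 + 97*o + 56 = (o - 8)*(o - 7)*(o + 1)^2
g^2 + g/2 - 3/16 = (g - 1/4)*(g + 3/4)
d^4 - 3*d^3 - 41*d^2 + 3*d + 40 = (d - 8)*(d - 1)*(d + 1)*(d + 5)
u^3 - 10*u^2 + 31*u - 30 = (u - 5)*(u - 3)*(u - 2)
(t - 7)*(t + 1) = t^2 - 6*t - 7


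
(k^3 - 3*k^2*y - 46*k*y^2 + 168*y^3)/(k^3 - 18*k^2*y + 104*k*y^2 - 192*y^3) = (-k - 7*y)/(-k + 8*y)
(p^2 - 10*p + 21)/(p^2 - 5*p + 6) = (p - 7)/(p - 2)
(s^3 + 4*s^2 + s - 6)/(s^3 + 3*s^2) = (s^2 + s - 2)/s^2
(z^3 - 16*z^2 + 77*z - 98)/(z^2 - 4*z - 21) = (z^2 - 9*z + 14)/(z + 3)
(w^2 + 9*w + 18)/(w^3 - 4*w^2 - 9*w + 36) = (w + 6)/(w^2 - 7*w + 12)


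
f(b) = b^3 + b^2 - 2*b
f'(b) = 3*b^2 + 2*b - 2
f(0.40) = -0.58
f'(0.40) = -0.72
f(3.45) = 46.07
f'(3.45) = 40.61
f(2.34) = 13.61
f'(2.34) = 19.11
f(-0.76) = 1.66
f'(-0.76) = -1.79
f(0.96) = -0.11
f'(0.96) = 2.68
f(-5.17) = -101.12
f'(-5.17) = 67.85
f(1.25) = 1.02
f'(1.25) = 5.19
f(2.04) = 8.57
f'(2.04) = 14.56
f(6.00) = 240.00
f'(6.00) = 118.00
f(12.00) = 1848.00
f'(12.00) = 454.00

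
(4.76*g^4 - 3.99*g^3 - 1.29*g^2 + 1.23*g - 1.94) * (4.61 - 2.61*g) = -12.4236*g^5 + 32.3575*g^4 - 15.027*g^3 - 9.1572*g^2 + 10.7337*g - 8.9434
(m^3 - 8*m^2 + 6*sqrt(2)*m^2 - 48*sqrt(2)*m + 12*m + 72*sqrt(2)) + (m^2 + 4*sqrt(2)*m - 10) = m^3 - 7*m^2 + 6*sqrt(2)*m^2 - 44*sqrt(2)*m + 12*m - 10 + 72*sqrt(2)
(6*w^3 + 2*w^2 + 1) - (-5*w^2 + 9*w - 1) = 6*w^3 + 7*w^2 - 9*w + 2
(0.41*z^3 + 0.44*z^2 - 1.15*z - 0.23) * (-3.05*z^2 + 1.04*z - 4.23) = -1.2505*z^5 - 0.9156*z^4 + 2.2308*z^3 - 2.3557*z^2 + 4.6253*z + 0.9729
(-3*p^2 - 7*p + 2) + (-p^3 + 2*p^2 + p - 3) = -p^3 - p^2 - 6*p - 1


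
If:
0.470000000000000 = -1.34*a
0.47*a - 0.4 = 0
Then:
No Solution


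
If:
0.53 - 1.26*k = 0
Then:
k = 0.42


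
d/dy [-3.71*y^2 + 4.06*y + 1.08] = 4.06 - 7.42*y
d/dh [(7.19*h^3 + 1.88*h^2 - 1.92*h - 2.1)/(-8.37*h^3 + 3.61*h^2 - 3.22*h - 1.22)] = (41.6915*h^4 - 78.4444*h^3 - 78.1688*h^2 + 10.5748*h - 4.4196)/(70.0569*h^6 - 60.4314*h^5 + 66.9349*h^4 - 2.8256*h^3 + 1.56*h^2 + 7.8568*h + 1.4884)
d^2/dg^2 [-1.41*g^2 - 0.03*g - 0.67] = -2.82000000000000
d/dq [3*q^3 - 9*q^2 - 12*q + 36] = 9*q^2 - 18*q - 12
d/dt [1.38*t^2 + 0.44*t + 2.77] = 2.76*t + 0.44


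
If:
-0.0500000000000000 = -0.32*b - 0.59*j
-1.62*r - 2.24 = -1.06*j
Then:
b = -2.81780660377358*r - 3.73997641509434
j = 1.52830188679245*r + 2.11320754716981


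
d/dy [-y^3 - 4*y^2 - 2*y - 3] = -3*y^2 - 8*y - 2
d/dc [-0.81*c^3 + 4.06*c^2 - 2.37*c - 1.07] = -2.43*c^2 + 8.12*c - 2.37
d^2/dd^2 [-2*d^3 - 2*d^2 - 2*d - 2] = -12*d - 4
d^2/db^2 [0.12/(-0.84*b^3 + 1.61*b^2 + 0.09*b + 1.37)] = ((0.6048*b - 0.3864)*(-0.84*b^3 + 1.61*b^2 + 0.09*b + 1.37) + 0.12*(-5.04*b^2 + 6.44*b + 0.18)*(-2.52*b^2 + 3.22*b + 0.09))/(-0.84*b^3 + 1.61*b^2 + 0.09*b + 1.37)^3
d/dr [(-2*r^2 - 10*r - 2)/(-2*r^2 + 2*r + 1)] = 6*(-4*r^2 - 2*r - 1)/(4*r^4 - 8*r^3 + 4*r + 1)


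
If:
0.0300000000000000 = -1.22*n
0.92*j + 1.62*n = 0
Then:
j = 0.04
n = -0.02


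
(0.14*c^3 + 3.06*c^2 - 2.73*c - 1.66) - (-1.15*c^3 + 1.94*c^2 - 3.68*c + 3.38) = 1.29*c^3 + 1.12*c^2 + 0.95*c - 5.04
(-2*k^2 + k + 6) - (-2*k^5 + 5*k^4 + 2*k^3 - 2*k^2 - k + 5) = 2*k^5 - 5*k^4 - 2*k^3 + 2*k + 1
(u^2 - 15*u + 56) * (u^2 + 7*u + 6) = u^4 - 8*u^3 - 43*u^2 + 302*u + 336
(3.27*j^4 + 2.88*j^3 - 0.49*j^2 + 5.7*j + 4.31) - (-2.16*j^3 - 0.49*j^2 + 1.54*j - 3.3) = 3.27*j^4 + 5.04*j^3 + 4.16*j + 7.61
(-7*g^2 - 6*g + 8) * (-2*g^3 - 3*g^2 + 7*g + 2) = 14*g^5 + 33*g^4 - 47*g^3 - 80*g^2 + 44*g + 16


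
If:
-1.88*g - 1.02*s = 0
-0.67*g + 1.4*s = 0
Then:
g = 0.00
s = 0.00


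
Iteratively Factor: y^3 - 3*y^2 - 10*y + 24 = (y - 4)*(y^2 + y - 6) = (y - 4)*(y - 2)*(y + 3)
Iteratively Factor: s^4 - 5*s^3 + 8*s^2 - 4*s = (s)*(s^3 - 5*s^2 + 8*s - 4) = s*(s - 2)*(s^2 - 3*s + 2) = s*(s - 2)*(s - 1)*(s - 2)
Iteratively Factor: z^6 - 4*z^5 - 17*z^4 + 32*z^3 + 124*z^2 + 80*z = (z - 4)*(z^5 - 17*z^3 - 36*z^2 - 20*z) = (z - 5)*(z - 4)*(z^4 + 5*z^3 + 8*z^2 + 4*z) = (z - 5)*(z - 4)*(z + 2)*(z^3 + 3*z^2 + 2*z) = (z - 5)*(z - 4)*(z + 2)^2*(z^2 + z) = (z - 5)*(z - 4)*(z + 1)*(z + 2)^2*(z)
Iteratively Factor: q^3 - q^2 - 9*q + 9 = (q - 1)*(q^2 - 9) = (q - 3)*(q - 1)*(q + 3)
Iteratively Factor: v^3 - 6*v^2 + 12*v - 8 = (v - 2)*(v^2 - 4*v + 4) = (v - 2)^2*(v - 2)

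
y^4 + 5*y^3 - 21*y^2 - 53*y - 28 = (y - 4)*(y + 1)^2*(y + 7)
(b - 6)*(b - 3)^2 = b^3 - 12*b^2 + 45*b - 54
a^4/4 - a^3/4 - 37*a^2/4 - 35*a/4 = a*(a/4 + 1/4)*(a - 7)*(a + 5)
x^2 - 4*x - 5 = (x - 5)*(x + 1)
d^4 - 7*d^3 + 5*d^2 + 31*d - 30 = (d - 5)*(d - 3)*(d - 1)*(d + 2)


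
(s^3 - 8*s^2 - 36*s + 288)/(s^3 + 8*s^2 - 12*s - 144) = (s^2 - 14*s + 48)/(s^2 + 2*s - 24)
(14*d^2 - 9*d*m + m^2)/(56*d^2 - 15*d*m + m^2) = (2*d - m)/(8*d - m)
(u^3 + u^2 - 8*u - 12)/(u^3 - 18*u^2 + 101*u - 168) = (u^2 + 4*u + 4)/(u^2 - 15*u + 56)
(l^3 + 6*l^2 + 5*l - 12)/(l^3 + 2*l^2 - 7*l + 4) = (l + 3)/(l - 1)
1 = 1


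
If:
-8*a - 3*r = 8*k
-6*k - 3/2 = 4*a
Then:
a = 3/4 - 9*r/8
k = 3*r/4 - 3/4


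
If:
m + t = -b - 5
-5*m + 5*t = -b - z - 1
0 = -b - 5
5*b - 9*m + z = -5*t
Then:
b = -5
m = -21/4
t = 21/4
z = -97/2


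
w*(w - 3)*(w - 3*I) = w^3 - 3*w^2 - 3*I*w^2 + 9*I*w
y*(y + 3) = y^2 + 3*y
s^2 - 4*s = s*(s - 4)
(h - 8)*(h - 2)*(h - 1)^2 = h^4 - 12*h^3 + 37*h^2 - 42*h + 16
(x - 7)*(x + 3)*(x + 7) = x^3 + 3*x^2 - 49*x - 147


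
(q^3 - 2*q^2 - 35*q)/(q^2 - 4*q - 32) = q*(-q^2 + 2*q + 35)/(-q^2 + 4*q + 32)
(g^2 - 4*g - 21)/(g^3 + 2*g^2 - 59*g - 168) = (g - 7)/(g^2 - g - 56)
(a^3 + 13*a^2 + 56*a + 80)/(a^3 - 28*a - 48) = (a^2 + 9*a + 20)/(a^2 - 4*a - 12)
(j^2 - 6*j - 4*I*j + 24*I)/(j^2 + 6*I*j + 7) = (j^2 - 6*j - 4*I*j + 24*I)/(j^2 + 6*I*j + 7)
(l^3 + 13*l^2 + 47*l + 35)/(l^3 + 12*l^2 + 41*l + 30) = (l + 7)/(l + 6)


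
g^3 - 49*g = g*(g - 7)*(g + 7)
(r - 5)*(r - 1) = r^2 - 6*r + 5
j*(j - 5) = j^2 - 5*j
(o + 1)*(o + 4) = o^2 + 5*o + 4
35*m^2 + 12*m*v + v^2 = (5*m + v)*(7*m + v)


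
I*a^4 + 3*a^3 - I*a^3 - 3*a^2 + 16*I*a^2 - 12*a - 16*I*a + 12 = (a - 6*I)*(a + I)*(a + 2*I)*(I*a - I)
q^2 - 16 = (q - 4)*(q + 4)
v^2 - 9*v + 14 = (v - 7)*(v - 2)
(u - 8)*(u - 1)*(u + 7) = u^3 - 2*u^2 - 55*u + 56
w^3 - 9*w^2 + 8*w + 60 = (w - 6)*(w - 5)*(w + 2)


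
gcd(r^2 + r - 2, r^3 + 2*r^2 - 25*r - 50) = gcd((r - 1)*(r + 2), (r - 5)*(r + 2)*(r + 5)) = r + 2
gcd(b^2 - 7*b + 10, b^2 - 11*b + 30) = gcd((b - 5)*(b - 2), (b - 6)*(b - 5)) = b - 5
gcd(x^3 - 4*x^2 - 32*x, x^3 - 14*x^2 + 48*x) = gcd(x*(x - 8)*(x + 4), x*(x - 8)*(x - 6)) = x^2 - 8*x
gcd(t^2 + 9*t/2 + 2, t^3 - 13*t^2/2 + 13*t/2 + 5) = t + 1/2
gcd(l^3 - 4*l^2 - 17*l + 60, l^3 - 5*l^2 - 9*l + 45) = l^2 - 8*l + 15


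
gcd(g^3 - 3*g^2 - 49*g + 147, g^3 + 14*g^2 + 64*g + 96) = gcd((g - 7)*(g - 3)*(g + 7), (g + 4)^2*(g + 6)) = 1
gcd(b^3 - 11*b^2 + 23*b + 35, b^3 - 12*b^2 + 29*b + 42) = b^2 - 6*b - 7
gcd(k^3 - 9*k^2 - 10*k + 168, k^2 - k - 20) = k + 4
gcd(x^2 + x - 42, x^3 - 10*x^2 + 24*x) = x - 6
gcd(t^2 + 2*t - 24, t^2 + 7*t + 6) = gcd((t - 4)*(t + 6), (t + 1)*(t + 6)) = t + 6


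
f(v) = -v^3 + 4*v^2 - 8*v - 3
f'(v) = -3*v^2 + 8*v - 8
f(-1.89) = 33.16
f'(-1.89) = -33.84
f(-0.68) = 4.60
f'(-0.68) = -14.83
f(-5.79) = 371.52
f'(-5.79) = -154.89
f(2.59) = -14.26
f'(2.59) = -7.40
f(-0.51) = 2.25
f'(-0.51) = -12.86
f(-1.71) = 27.38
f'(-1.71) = -30.45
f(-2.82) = 73.80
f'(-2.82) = -54.42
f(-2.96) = 81.66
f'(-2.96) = -57.96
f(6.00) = -123.00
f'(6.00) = -68.00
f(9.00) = -480.00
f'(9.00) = -179.00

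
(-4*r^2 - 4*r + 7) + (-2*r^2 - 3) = -6*r^2 - 4*r + 4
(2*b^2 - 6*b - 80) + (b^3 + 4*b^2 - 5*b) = b^3 + 6*b^2 - 11*b - 80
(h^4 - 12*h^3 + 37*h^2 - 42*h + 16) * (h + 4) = h^5 - 8*h^4 - 11*h^3 + 106*h^2 - 152*h + 64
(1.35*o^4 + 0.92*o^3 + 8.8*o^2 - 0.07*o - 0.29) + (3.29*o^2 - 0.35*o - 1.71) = 1.35*o^4 + 0.92*o^3 + 12.09*o^2 - 0.42*o - 2.0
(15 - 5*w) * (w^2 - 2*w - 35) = -5*w^3 + 25*w^2 + 145*w - 525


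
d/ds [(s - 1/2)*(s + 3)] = 2*s + 5/2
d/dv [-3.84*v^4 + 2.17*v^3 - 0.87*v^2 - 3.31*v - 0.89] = -15.36*v^3 + 6.51*v^2 - 1.74*v - 3.31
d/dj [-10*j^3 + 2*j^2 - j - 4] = -30*j^2 + 4*j - 1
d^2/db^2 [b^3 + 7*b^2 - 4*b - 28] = 6*b + 14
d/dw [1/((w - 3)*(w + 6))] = (-2*w - 3)/(w^4 + 6*w^3 - 27*w^2 - 108*w + 324)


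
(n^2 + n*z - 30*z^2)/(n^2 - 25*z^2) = (n + 6*z)/(n + 5*z)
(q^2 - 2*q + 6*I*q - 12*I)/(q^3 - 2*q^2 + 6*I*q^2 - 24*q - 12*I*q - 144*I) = (q - 2)/(q^2 - 2*q - 24)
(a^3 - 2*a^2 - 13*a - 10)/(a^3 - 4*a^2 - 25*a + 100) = (a^2 + 3*a + 2)/(a^2 + a - 20)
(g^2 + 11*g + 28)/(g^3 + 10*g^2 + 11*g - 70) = (g + 4)/(g^2 + 3*g - 10)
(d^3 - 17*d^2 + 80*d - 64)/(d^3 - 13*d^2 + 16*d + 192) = (d - 1)/(d + 3)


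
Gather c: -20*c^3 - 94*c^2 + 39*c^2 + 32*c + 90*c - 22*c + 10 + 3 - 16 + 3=-20*c^3 - 55*c^2 + 100*c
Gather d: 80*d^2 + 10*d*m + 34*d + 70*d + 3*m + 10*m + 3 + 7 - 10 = 80*d^2 + d*(10*m + 104) + 13*m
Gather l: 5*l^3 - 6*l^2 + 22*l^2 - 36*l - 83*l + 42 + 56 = 5*l^3 + 16*l^2 - 119*l + 98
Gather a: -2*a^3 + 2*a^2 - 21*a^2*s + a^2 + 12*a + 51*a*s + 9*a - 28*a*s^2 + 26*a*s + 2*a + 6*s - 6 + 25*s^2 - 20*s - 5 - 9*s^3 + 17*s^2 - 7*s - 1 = -2*a^3 + a^2*(3 - 21*s) + a*(-28*s^2 + 77*s + 23) - 9*s^3 + 42*s^2 - 21*s - 12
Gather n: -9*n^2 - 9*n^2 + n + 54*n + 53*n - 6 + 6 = -18*n^2 + 108*n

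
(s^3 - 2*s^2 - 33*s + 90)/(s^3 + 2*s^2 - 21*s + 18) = (s - 5)/(s - 1)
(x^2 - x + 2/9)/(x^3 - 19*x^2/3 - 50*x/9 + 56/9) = (3*x - 1)/(3*x^2 - 17*x - 28)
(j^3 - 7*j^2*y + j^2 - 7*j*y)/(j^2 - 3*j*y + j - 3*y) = j*(-j + 7*y)/(-j + 3*y)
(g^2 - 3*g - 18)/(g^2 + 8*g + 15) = (g - 6)/(g + 5)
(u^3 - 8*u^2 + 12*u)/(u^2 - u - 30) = u*(u - 2)/(u + 5)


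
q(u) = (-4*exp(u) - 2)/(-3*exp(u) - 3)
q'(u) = 3*(-4*exp(u) - 2)*exp(u)/(-3*exp(u) - 3)^2 - 4*exp(u)/(-3*exp(u) - 3)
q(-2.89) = 0.70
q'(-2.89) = 0.03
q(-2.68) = 0.71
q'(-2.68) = 0.04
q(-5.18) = 0.67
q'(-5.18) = 0.00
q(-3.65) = 0.68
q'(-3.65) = 0.02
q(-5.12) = 0.67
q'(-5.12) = 0.00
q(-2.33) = 0.73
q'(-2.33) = 0.05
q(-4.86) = 0.67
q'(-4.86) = 0.01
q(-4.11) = 0.68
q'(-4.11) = 0.01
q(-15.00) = 0.67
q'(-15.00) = 0.00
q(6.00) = 1.33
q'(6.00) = 0.00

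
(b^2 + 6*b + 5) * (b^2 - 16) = b^4 + 6*b^3 - 11*b^2 - 96*b - 80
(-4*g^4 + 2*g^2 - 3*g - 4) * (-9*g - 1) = 36*g^5 + 4*g^4 - 18*g^3 + 25*g^2 + 39*g + 4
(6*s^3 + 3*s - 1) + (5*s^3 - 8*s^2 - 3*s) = 11*s^3 - 8*s^2 - 1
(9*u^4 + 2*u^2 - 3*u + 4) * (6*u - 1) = 54*u^5 - 9*u^4 + 12*u^3 - 20*u^2 + 27*u - 4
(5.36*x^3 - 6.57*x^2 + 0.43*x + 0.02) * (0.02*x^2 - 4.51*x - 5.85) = 0.1072*x^5 - 24.305*x^4 - 1.7167*x^3 + 36.4956*x^2 - 2.6057*x - 0.117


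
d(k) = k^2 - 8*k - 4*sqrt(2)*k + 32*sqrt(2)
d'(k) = 2*k - 8 - 4*sqrt(2)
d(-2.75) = 90.37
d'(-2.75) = -19.16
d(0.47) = 39.06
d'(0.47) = -12.72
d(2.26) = 19.50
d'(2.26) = -9.14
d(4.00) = 6.63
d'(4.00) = -5.66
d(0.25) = 41.90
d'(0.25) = -13.16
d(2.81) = 14.78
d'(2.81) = -8.04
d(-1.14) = 62.12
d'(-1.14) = -15.94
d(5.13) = 1.51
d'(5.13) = -3.40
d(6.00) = -0.69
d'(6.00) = -1.66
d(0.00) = 45.25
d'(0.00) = -13.66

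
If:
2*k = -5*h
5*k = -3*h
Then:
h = 0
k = 0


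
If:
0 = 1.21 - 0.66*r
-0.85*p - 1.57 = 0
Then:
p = -1.85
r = 1.83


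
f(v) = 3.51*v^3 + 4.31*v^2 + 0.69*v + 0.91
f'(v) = 10.53*v^2 + 8.62*v + 0.69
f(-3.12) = -65.89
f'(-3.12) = 76.30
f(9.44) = 3344.23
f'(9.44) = 1020.43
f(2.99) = 135.33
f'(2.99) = 120.60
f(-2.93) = -52.40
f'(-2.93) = 65.83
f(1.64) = 29.12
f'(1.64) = 43.15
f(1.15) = 12.74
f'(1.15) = 24.53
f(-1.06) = 0.84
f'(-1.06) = 3.38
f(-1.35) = -0.80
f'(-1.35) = 8.24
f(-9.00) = -2214.98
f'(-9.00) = 776.04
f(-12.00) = -5452.01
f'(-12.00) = 1413.57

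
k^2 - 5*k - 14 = (k - 7)*(k + 2)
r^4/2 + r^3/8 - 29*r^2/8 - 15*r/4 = r*(r/2 + 1)*(r - 3)*(r + 5/4)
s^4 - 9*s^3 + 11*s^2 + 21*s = s*(s - 7)*(s - 3)*(s + 1)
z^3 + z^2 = z^2*(z + 1)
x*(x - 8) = x^2 - 8*x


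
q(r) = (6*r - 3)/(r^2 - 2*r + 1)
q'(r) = (2 - 2*r)*(6*r - 3)/(r^2 - 2*r + 1)^2 + 6/(r^2 - 2*r + 1)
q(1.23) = 82.80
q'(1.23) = -606.56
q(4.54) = 1.93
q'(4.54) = -0.61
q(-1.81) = -1.76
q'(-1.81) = -0.49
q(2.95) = 3.87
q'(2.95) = -2.39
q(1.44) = 29.13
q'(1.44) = -101.43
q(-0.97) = -2.27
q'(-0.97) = -0.76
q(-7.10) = -0.70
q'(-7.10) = -0.08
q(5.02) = 1.68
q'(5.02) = -0.46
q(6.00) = 1.32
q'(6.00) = -0.29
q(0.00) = -3.00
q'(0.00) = 0.00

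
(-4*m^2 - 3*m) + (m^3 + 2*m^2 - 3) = m^3 - 2*m^2 - 3*m - 3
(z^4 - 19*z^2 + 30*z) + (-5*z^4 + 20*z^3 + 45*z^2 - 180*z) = -4*z^4 + 20*z^3 + 26*z^2 - 150*z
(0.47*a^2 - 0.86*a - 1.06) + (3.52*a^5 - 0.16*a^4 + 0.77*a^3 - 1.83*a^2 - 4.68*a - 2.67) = 3.52*a^5 - 0.16*a^4 + 0.77*a^3 - 1.36*a^2 - 5.54*a - 3.73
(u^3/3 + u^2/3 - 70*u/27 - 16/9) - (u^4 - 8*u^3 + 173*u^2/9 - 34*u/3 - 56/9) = -u^4 + 25*u^3/3 - 170*u^2/9 + 236*u/27 + 40/9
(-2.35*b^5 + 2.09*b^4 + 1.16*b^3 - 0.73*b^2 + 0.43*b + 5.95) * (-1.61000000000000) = 3.7835*b^5 - 3.3649*b^4 - 1.8676*b^3 + 1.1753*b^2 - 0.6923*b - 9.5795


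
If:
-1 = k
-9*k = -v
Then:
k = -1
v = -9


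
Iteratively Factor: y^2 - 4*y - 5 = (y + 1)*(y - 5)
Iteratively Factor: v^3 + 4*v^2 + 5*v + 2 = (v + 1)*(v^2 + 3*v + 2) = (v + 1)*(v + 2)*(v + 1)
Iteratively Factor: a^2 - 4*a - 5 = (a + 1)*(a - 5)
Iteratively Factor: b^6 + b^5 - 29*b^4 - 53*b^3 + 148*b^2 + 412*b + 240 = (b + 2)*(b^5 - b^4 - 27*b^3 + b^2 + 146*b + 120) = (b - 3)*(b + 2)*(b^4 + 2*b^3 - 21*b^2 - 62*b - 40) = (b - 5)*(b - 3)*(b + 2)*(b^3 + 7*b^2 + 14*b + 8) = (b - 5)*(b - 3)*(b + 2)*(b + 4)*(b^2 + 3*b + 2) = (b - 5)*(b - 3)*(b + 2)^2*(b + 4)*(b + 1)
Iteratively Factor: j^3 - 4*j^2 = (j - 4)*(j^2) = j*(j - 4)*(j)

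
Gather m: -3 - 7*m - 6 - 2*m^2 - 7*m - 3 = -2*m^2 - 14*m - 12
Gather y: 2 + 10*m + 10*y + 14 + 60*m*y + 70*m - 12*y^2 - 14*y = 80*m - 12*y^2 + y*(60*m - 4) + 16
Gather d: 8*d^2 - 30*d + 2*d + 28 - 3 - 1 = 8*d^2 - 28*d + 24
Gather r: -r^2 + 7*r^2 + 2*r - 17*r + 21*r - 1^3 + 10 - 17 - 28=6*r^2 + 6*r - 36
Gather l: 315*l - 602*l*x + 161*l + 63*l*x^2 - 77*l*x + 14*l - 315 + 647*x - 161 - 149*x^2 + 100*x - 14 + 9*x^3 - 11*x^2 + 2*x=l*(63*x^2 - 679*x + 490) + 9*x^3 - 160*x^2 + 749*x - 490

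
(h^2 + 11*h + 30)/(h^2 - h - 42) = (h + 5)/(h - 7)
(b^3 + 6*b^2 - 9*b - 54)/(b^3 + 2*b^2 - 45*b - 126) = (b - 3)/(b - 7)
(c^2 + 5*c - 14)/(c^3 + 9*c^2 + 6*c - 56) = 1/(c + 4)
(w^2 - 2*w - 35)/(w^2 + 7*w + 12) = (w^2 - 2*w - 35)/(w^2 + 7*w + 12)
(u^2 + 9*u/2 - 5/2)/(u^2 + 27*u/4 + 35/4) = 2*(2*u - 1)/(4*u + 7)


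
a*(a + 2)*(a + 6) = a^3 + 8*a^2 + 12*a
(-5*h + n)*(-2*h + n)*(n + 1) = 10*h^2*n + 10*h^2 - 7*h*n^2 - 7*h*n + n^3 + n^2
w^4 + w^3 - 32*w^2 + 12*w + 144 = (w - 4)*(w - 3)*(w + 2)*(w + 6)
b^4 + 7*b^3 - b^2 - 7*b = b*(b - 1)*(b + 1)*(b + 7)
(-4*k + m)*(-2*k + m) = 8*k^2 - 6*k*m + m^2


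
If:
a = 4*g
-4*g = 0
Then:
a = 0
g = 0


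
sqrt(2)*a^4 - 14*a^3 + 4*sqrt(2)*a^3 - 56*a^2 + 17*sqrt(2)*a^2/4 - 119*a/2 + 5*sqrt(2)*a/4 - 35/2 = (a + 1)*(a + 5/2)*(a - 7*sqrt(2))*(sqrt(2)*a + sqrt(2)/2)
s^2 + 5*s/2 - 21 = (s - 7/2)*(s + 6)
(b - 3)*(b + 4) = b^2 + b - 12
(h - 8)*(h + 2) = h^2 - 6*h - 16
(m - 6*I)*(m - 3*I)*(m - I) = m^3 - 10*I*m^2 - 27*m + 18*I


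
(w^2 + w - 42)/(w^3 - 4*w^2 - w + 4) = (w^2 + w - 42)/(w^3 - 4*w^2 - w + 4)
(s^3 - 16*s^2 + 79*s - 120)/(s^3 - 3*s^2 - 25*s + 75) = (s - 8)/(s + 5)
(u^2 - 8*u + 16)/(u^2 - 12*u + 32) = (u - 4)/(u - 8)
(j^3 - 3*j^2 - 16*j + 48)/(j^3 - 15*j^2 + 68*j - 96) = (j + 4)/(j - 8)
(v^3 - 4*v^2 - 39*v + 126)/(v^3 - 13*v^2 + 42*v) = (v^2 + 3*v - 18)/(v*(v - 6))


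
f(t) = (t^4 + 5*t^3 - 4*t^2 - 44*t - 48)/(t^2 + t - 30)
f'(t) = (-2*t - 1)*(t^4 + 5*t^3 - 4*t^2 - 44*t - 48)/(t^2 + t - 30)^2 + (4*t^3 + 15*t^2 - 8*t - 44)/(t^2 + t - 30)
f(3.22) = -2.64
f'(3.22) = -14.56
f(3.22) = -2.64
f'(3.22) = -14.56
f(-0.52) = 0.89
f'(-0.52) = 1.20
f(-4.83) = -4.53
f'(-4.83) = 12.64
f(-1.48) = 0.10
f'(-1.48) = 0.41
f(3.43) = -6.36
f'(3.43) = -21.38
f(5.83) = 173.70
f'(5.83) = -100.54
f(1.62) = 3.95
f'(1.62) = 0.67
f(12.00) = 224.00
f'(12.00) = 26.44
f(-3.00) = 0.25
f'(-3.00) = -0.34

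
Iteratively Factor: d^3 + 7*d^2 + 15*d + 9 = (d + 3)*(d^2 + 4*d + 3) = (d + 1)*(d + 3)*(d + 3)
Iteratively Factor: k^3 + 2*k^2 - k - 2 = (k + 2)*(k^2 - 1) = (k + 1)*(k + 2)*(k - 1)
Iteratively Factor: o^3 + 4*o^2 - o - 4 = (o + 4)*(o^2 - 1) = (o - 1)*(o + 4)*(o + 1)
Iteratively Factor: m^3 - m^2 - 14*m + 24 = (m + 4)*(m^2 - 5*m + 6) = (m - 3)*(m + 4)*(m - 2)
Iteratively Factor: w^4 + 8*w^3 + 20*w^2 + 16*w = (w + 2)*(w^3 + 6*w^2 + 8*w) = (w + 2)*(w + 4)*(w^2 + 2*w) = w*(w + 2)*(w + 4)*(w + 2)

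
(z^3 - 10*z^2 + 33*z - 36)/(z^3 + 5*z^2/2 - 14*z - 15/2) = 2*(z^2 - 7*z + 12)/(2*z^2 + 11*z + 5)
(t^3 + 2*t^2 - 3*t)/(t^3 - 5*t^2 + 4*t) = (t + 3)/(t - 4)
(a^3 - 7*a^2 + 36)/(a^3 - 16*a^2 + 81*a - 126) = (a + 2)/(a - 7)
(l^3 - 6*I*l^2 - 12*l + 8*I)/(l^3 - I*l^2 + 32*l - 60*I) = (l^2 - 4*I*l - 4)/(l^2 + I*l + 30)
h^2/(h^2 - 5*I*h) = h/(h - 5*I)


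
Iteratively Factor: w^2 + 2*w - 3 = (w + 3)*(w - 1)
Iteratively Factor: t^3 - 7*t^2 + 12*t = (t)*(t^2 - 7*t + 12) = t*(t - 4)*(t - 3)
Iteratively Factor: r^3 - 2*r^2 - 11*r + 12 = (r + 3)*(r^2 - 5*r + 4) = (r - 4)*(r + 3)*(r - 1)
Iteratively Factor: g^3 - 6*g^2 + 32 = (g - 4)*(g^2 - 2*g - 8) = (g - 4)^2*(g + 2)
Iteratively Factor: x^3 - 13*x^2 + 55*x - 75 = (x - 5)*(x^2 - 8*x + 15) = (x - 5)*(x - 3)*(x - 5)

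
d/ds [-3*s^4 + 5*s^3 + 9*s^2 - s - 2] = -12*s^3 + 15*s^2 + 18*s - 1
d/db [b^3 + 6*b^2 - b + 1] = 3*b^2 + 12*b - 1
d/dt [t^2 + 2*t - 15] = 2*t + 2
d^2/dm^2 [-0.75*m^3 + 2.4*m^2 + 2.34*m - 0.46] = 4.8 - 4.5*m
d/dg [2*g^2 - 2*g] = 4*g - 2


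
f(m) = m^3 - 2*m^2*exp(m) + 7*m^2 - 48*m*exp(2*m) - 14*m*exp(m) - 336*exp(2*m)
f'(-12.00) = 264.00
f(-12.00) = -720.00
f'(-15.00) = 465.00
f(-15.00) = -1800.00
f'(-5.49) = 13.66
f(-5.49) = 45.58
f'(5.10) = -32567830.38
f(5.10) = -15645299.33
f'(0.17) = -1052.31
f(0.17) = -486.21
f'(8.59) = -44670725357.84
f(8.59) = -21641902336.28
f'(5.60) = -92016677.27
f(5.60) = -44267058.66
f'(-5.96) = 23.18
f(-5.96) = 36.97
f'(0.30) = -1386.36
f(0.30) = -643.73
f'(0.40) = -1713.87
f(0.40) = -798.16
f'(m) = -2*m^2*exp(m) + 3*m^2 - 96*m*exp(2*m) - 18*m*exp(m) + 14*m - 720*exp(2*m) - 14*exp(m)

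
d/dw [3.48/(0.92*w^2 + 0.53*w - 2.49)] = (-6.4032*w - 1.8444)/(0.92*w^2 + 0.53*w - 2.49)^2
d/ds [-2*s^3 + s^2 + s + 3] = -6*s^2 + 2*s + 1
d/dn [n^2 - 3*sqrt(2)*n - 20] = 2*n - 3*sqrt(2)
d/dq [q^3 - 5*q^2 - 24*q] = 3*q^2 - 10*q - 24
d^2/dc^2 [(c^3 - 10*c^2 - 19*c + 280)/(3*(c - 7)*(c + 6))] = 28/(3*(c^3 + 18*c^2 + 108*c + 216))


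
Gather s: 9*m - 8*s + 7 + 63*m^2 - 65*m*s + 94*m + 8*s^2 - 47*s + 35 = 63*m^2 + 103*m + 8*s^2 + s*(-65*m - 55) + 42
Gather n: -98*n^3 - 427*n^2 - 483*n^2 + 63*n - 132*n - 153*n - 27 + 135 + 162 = -98*n^3 - 910*n^2 - 222*n + 270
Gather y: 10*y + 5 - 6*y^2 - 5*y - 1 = -6*y^2 + 5*y + 4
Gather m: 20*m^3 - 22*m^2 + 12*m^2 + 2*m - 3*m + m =20*m^3 - 10*m^2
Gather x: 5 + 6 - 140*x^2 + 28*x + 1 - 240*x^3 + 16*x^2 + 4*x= -240*x^3 - 124*x^2 + 32*x + 12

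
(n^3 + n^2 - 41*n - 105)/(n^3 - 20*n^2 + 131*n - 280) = (n^2 + 8*n + 15)/(n^2 - 13*n + 40)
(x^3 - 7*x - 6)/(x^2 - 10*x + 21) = (x^2 + 3*x + 2)/(x - 7)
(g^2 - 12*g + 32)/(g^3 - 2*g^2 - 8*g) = (g - 8)/(g*(g + 2))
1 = 1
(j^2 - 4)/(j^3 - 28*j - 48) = (j - 2)/(j^2 - 2*j - 24)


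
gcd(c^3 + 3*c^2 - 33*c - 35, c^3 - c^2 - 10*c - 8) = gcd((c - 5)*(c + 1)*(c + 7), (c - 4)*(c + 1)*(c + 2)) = c + 1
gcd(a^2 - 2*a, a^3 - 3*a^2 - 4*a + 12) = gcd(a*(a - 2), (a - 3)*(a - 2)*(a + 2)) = a - 2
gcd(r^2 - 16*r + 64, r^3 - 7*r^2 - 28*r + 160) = r - 8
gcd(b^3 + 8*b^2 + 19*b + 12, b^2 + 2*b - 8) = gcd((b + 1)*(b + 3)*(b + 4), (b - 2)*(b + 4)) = b + 4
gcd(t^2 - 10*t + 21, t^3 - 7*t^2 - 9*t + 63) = t^2 - 10*t + 21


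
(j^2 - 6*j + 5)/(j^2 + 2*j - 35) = (j - 1)/(j + 7)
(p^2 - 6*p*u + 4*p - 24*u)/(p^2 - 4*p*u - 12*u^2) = (p + 4)/(p + 2*u)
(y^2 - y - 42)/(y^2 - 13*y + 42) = (y + 6)/(y - 6)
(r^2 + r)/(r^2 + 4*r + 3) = r/(r + 3)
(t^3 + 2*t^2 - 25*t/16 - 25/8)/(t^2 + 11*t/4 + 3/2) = (16*t^2 - 25)/(4*(4*t + 3))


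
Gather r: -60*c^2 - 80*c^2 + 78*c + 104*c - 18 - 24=-140*c^2 + 182*c - 42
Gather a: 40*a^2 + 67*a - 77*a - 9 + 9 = 40*a^2 - 10*a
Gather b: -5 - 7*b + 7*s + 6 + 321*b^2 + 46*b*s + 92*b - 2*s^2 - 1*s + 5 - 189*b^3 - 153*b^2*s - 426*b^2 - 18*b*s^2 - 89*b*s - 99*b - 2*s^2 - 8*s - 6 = -189*b^3 + b^2*(-153*s - 105) + b*(-18*s^2 - 43*s - 14) - 4*s^2 - 2*s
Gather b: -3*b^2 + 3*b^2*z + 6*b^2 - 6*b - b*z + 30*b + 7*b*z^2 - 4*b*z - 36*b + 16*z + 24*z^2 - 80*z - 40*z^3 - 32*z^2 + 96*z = b^2*(3*z + 3) + b*(7*z^2 - 5*z - 12) - 40*z^3 - 8*z^2 + 32*z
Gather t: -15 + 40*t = 40*t - 15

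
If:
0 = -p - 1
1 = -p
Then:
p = -1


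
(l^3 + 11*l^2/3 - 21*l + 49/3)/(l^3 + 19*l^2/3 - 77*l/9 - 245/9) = 3*(l - 1)/(3*l + 5)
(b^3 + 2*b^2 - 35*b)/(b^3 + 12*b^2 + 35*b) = (b - 5)/(b + 5)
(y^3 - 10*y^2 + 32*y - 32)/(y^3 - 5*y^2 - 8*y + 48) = (y - 2)/(y + 3)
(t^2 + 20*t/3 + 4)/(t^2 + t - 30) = (t + 2/3)/(t - 5)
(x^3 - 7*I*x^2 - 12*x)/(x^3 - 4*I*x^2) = (x - 3*I)/x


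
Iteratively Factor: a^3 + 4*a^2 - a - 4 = (a - 1)*(a^2 + 5*a + 4) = (a - 1)*(a + 4)*(a + 1)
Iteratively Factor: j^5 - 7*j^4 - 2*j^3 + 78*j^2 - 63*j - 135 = (j - 3)*(j^4 - 4*j^3 - 14*j^2 + 36*j + 45) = (j - 3)^2*(j^3 - j^2 - 17*j - 15) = (j - 5)*(j - 3)^2*(j^2 + 4*j + 3) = (j - 5)*(j - 3)^2*(j + 3)*(j + 1)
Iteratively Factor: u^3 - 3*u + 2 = (u - 1)*(u^2 + u - 2) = (u - 1)^2*(u + 2)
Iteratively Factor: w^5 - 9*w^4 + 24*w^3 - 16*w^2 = (w)*(w^4 - 9*w^3 + 24*w^2 - 16*w) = w*(w - 4)*(w^3 - 5*w^2 + 4*w) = w*(w - 4)*(w - 1)*(w^2 - 4*w) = w^2*(w - 4)*(w - 1)*(w - 4)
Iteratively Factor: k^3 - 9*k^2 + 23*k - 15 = (k - 1)*(k^2 - 8*k + 15) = (k - 5)*(k - 1)*(k - 3)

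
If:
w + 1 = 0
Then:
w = -1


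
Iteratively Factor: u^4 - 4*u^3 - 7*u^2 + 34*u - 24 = (u - 2)*(u^3 - 2*u^2 - 11*u + 12) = (u - 2)*(u + 3)*(u^2 - 5*u + 4) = (u - 2)*(u - 1)*(u + 3)*(u - 4)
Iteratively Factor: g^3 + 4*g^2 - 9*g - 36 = (g + 3)*(g^2 + g - 12) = (g + 3)*(g + 4)*(g - 3)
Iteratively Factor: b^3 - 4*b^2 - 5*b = (b)*(b^2 - 4*b - 5) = b*(b - 5)*(b + 1)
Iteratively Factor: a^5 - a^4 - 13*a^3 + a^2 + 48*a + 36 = (a - 3)*(a^4 + 2*a^3 - 7*a^2 - 20*a - 12) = (a - 3)^2*(a^3 + 5*a^2 + 8*a + 4) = (a - 3)^2*(a + 1)*(a^2 + 4*a + 4) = (a - 3)^2*(a + 1)*(a + 2)*(a + 2)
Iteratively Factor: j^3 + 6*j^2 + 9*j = (j)*(j^2 + 6*j + 9) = j*(j + 3)*(j + 3)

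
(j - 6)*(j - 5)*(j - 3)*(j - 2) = j^4 - 16*j^3 + 91*j^2 - 216*j + 180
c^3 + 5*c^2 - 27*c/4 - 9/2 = (c - 3/2)*(c + 1/2)*(c + 6)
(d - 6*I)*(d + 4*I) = d^2 - 2*I*d + 24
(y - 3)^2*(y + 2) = y^3 - 4*y^2 - 3*y + 18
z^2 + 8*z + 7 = (z + 1)*(z + 7)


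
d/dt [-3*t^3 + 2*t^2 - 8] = t*(4 - 9*t)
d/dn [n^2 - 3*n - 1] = 2*n - 3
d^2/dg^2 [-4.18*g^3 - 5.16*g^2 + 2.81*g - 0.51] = -25.08*g - 10.32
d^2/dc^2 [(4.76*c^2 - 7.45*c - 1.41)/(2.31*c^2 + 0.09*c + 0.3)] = (-81.487098*c^3 - 64.935486*c^2 + 29.218266*c + 3.190518)/(12.326391*c^6 + 1.440747*c^5 + 4.858623*c^4 + 0.374949*c^3 + 0.63099*c^2 + 0.0243*c + 0.027)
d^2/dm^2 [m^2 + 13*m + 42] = 2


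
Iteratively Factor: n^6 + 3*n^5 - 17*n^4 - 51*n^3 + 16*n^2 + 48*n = (n + 4)*(n^5 - n^4 - 13*n^3 + n^2 + 12*n) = (n - 1)*(n + 4)*(n^4 - 13*n^2 - 12*n) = (n - 4)*(n - 1)*(n + 4)*(n^3 + 4*n^2 + 3*n) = n*(n - 4)*(n - 1)*(n + 4)*(n^2 + 4*n + 3) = n*(n - 4)*(n - 1)*(n + 1)*(n + 4)*(n + 3)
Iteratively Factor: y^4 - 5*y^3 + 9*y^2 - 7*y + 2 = (y - 1)*(y^3 - 4*y^2 + 5*y - 2) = (y - 1)^2*(y^2 - 3*y + 2) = (y - 1)^3*(y - 2)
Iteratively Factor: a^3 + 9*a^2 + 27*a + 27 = (a + 3)*(a^2 + 6*a + 9) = (a + 3)^2*(a + 3)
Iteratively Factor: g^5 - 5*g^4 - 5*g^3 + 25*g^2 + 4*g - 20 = (g + 2)*(g^4 - 7*g^3 + 9*g^2 + 7*g - 10) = (g + 1)*(g + 2)*(g^3 - 8*g^2 + 17*g - 10) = (g - 2)*(g + 1)*(g + 2)*(g^2 - 6*g + 5) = (g - 2)*(g - 1)*(g + 1)*(g + 2)*(g - 5)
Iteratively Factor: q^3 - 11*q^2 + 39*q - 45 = (q - 5)*(q^2 - 6*q + 9) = (q - 5)*(q - 3)*(q - 3)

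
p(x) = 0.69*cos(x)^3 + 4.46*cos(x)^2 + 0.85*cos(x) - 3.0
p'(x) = -2.07*sin(x)*cos(x)^2 - 8.92*sin(x)*cos(x) - 0.85*sin(x)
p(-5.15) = -1.79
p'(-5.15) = -4.53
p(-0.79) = 0.05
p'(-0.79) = 5.79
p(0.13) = 2.90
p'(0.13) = -1.52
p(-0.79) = 0.05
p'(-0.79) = 5.79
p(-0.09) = 2.95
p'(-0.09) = 1.06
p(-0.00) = 3.00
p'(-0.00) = 0.00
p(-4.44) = -2.92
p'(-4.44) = 1.35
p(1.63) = -3.03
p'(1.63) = -0.33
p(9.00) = -0.59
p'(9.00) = 2.29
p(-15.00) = -1.37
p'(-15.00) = -3.08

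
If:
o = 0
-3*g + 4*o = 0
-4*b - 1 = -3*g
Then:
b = -1/4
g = 0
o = 0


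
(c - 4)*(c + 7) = c^2 + 3*c - 28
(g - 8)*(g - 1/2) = g^2 - 17*g/2 + 4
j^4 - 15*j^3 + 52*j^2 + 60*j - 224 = (j - 8)*(j - 7)*(j - 2)*(j + 2)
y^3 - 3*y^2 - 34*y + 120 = (y - 5)*(y - 4)*(y + 6)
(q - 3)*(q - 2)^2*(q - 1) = q^4 - 8*q^3 + 23*q^2 - 28*q + 12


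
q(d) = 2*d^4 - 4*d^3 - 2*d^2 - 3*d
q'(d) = 8*d^3 - 12*d^2 - 4*d - 3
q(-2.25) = 93.45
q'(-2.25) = -145.88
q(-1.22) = 12.38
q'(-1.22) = -30.51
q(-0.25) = 0.70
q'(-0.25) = -2.88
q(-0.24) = 0.67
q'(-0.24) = -2.84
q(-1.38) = 18.10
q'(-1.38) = -41.36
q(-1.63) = 31.02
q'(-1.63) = -63.01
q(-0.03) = 0.09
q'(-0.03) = -2.89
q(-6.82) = 5523.10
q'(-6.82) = -3071.59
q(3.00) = 27.00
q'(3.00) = 93.00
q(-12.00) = 48132.00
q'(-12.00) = -15507.00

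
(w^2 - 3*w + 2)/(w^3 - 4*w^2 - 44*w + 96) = (w - 1)/(w^2 - 2*w - 48)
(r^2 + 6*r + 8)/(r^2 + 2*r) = (r + 4)/r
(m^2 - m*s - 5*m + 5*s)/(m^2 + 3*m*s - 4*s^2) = (m - 5)/(m + 4*s)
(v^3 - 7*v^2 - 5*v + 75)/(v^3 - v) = (v^3 - 7*v^2 - 5*v + 75)/(v^3 - v)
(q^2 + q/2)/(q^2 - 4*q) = (q + 1/2)/(q - 4)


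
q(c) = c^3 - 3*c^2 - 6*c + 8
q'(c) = 3*c^2 - 6*c - 6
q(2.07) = -8.40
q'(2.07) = -5.57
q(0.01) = 7.94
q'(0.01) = -6.06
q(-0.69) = 10.38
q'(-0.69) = -0.43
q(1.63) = -5.42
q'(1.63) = -7.81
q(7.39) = 203.41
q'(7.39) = 113.50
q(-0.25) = 9.30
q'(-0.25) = -4.31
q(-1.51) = 6.78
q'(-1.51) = 9.90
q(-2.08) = -1.50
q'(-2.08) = 19.46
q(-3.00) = -28.00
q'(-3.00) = 39.00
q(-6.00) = -280.00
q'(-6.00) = 138.00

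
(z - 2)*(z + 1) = z^2 - z - 2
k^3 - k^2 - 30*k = k*(k - 6)*(k + 5)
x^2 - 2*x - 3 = (x - 3)*(x + 1)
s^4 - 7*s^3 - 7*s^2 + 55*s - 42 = (s - 7)*(s - 2)*(s - 1)*(s + 3)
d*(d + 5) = d^2 + 5*d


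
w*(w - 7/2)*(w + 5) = w^3 + 3*w^2/2 - 35*w/2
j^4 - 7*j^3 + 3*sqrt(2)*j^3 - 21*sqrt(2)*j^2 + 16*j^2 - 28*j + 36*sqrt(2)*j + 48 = (j - 4)*(j - 3)*(j + sqrt(2))*(j + 2*sqrt(2))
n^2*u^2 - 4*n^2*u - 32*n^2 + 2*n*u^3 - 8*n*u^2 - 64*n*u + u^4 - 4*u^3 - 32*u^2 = (n + u)^2*(u - 8)*(u + 4)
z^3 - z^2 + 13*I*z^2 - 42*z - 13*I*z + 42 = (z - 1)*(z + 6*I)*(z + 7*I)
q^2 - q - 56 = (q - 8)*(q + 7)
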